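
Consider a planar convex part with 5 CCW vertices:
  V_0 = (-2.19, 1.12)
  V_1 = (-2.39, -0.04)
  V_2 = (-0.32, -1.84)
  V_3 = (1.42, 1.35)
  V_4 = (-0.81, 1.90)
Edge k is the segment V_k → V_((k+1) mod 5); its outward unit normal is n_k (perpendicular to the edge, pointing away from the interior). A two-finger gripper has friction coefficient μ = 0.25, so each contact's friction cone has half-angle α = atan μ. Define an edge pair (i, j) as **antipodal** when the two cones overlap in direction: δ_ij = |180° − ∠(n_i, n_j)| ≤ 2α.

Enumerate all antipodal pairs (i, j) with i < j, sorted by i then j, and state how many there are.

α = atan 0.25 = 14.04°;  2α = 28.07°
n_0 = (-0.9855, +0.1699)
n_1 = (-0.6562, -0.7546)
n_2 = (+0.8779, -0.4789)
n_3 = (+0.2395, +0.9709)
n_4 = (-0.4921, +0.8706)
  (0,1): δ = 121.23°  ·
  (0,2): δ = 18.83°  ✓
  (0,3): δ = 85.93°  ·
  (0,4): δ = 129.26°  ·
  (1,2): δ = 77.60°  ·
  (1,3): δ = 27.15°  ✓
  (1,4): δ = 70.48°  ·
  (2,3): δ = 75.24°  ·
  (2,4): δ = 31.91°  ·
  (3,4): δ = 136.67°  ·
antipodal pairs: 2

count = 2; pairs: (0,2), (1,3)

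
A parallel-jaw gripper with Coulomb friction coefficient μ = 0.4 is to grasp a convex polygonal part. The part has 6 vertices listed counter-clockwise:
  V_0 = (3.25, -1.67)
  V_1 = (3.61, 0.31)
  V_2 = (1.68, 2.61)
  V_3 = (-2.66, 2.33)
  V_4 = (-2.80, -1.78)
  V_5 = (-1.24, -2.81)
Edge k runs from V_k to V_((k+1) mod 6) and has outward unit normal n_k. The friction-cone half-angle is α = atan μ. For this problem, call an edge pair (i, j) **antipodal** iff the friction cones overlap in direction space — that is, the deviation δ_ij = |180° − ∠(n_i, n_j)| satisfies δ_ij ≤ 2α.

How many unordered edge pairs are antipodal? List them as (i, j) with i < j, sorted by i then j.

count = 5; pairs: (0,3), (1,3), (1,4), (2,4), (2,5)

α = atan 0.4 = 21.80°;  2α = 43.60°
n_0 = (+0.9839, -0.1789)
n_1 = (+0.7660, +0.6428)
n_2 = (-0.0644, +0.9979)
n_3 = (-0.9994, +0.0340)
n_4 = (-0.5510, -0.8345)
n_5 = (+0.2461, -0.9692)
  (0,1): δ = 129.69°  ·
  (0,2): δ = 76.00°  ·
  (0,3): δ = 8.35°  ✓
  (0,4): δ = 66.87°  ·
  (0,5): δ = 114.55°  ·
  (1,2): δ = 126.31°  ·
  (1,3): δ = 41.95°  ✓
  (1,4): δ = 16.56°  ✓
  (1,5): δ = 64.25°  ·
  (2,3): δ = 95.64°  ·
  (2,4): δ = 37.13°  ✓
  (2,5): δ = 10.55°  ✓
  (3,4): δ = 121.48°  ·
  (3,5): δ = 73.80°  ·
  (4,5): δ = 132.32°  ·
antipodal pairs: 5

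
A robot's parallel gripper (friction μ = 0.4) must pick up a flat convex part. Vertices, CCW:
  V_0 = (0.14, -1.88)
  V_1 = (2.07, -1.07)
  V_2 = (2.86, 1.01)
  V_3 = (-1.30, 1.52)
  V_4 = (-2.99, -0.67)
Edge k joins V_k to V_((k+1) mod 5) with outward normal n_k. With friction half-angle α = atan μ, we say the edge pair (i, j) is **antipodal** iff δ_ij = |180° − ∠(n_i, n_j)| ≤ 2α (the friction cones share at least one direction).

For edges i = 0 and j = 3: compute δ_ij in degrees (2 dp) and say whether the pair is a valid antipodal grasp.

α = atan 0.4 = 21.80°;  2α = 43.60°
edge 0: e_0 = (+1.93, +0.81);  n_0 = (+0.3870, -0.9221)
edge 3: e_3 = (-1.69, -2.19);  n_3 = (-0.7917, +0.6109)
∠(n_0, n_3) = 150.42°
δ = |180° − 150.42°| = 29.58°
29.58° ≤ 2α = 43.60°  →  valid

δ = 29.58°, valid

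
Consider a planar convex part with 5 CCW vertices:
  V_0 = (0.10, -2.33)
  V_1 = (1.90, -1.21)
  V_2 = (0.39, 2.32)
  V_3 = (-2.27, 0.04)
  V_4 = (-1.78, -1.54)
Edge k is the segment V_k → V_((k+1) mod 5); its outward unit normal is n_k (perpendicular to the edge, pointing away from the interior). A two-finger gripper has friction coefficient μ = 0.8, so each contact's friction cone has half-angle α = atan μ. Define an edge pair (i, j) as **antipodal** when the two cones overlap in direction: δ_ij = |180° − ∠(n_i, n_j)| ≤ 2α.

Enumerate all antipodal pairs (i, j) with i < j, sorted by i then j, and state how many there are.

α = atan 0.8 = 38.66°;  2α = 77.32°
n_0 = (+0.5283, -0.8491)
n_1 = (+0.9194, +0.3933)
n_2 = (-0.6508, +0.7593)
n_3 = (-0.9551, -0.2962)
n_4 = (-0.3874, -0.9219)
  (0,1): δ = 98.73°  ·
  (0,2): δ = 8.71°  ✓
  (0,3): δ = 75.34°  ✓
  (0,4): δ = 125.32°  ·
  (1,2): δ = 72.56°  ✓
  (1,3): δ = 5.93°  ✓
  (1,4): δ = 44.05°  ✓
  (2,3): δ = 113.37°  ·
  (2,4): δ = 63.39°  ✓
  (3,4): δ = 130.02°  ·
antipodal pairs: 6

count = 6; pairs: (0,2), (0,3), (1,2), (1,3), (1,4), (2,4)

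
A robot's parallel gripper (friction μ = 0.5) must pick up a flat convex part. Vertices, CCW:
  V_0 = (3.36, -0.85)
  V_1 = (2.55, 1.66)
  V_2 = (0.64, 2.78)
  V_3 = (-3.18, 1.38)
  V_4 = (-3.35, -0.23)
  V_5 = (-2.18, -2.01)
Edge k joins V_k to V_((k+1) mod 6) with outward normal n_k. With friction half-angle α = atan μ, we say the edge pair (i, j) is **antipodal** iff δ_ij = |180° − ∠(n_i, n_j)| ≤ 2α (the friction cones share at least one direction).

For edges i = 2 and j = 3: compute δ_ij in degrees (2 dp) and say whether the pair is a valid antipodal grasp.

δ = 116.16°, invalid

α = atan 0.5 = 26.57°;  2α = 53.13°
edge 2: e_2 = (-3.82, -1.40);  n_2 = (-0.3441, +0.9389)
edge 3: e_3 = (-0.17, -1.61);  n_3 = (-0.9945, +0.1050)
∠(n_2, n_3) = 63.84°
δ = |180° − 63.84°| = 116.16°
116.16° > 2α = 53.13°  →  invalid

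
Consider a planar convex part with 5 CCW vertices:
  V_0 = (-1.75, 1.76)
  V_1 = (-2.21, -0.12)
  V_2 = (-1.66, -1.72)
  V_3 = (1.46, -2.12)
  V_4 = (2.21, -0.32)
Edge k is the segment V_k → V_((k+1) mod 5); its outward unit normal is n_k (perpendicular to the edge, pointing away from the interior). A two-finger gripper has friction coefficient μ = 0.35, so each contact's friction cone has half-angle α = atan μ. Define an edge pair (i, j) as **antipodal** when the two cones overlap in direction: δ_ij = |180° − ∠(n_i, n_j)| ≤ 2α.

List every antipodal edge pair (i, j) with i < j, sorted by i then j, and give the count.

α = atan 0.35 = 19.29°;  2α = 38.58°
n_0 = (-0.9713, +0.2377)
n_1 = (-0.9457, -0.3251)
n_2 = (-0.1272, -0.9919)
n_3 = (+0.9231, -0.3846)
n_4 = (+0.4650, +0.8853)
  (0,1): δ = 147.28°  ·
  (0,2): δ = 83.56°  ·
  (0,3): δ = 8.87°  ✓
  (0,4): δ = 76.04°  ·
  (1,2): δ = 116.28°  ·
  (1,3): δ = 41.59°  ·
  (1,4): δ = 43.32°  ·
  (2,3): δ = 105.31°  ·
  (2,4): δ = 20.41°  ✓
  (3,4): δ = 95.09°  ·
antipodal pairs: 2

count = 2; pairs: (0,3), (2,4)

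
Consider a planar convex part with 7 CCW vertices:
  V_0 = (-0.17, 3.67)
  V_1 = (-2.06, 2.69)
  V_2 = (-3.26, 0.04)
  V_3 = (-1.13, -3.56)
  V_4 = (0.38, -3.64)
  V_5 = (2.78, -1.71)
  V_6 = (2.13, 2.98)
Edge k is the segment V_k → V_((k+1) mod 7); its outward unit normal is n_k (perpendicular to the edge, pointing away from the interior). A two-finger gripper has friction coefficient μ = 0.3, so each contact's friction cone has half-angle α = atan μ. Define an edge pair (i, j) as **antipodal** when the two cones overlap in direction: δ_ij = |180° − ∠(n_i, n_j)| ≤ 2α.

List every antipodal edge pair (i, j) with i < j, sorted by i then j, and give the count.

α = atan 0.3 = 16.70°;  2α = 33.40°
n_0 = (-0.4603, +0.8878)
n_1 = (-0.9110, +0.4125)
n_2 = (-0.8606, -0.5092)
n_3 = (-0.0529, -0.9986)
n_4 = (+0.6267, -0.7793)
n_5 = (+0.9905, +0.1373)
n_6 = (+0.2873, +0.9578)
  (0,1): δ = 141.77°  ·
  (0,2): δ = 86.80°  ·
  (0,3): δ = 30.44°  ✓
  (0,4): δ = 11.40°  ✓
  (0,5): δ = 70.48°  ·
  (0,6): δ = 135.89°  ·
  (1,2): δ = 125.03°  ·
  (1,3): δ = 68.67°  ·
  (1,4): δ = 26.83°  ✓
  (1,5): δ = 32.25°  ✓
  (1,6): δ = 97.66°  ·
  (2,3): δ = 123.64°  ·
  (2,4): δ = 81.81°  ·
  (2,5): δ = 22.72°  ✓
  (2,6): δ = 42.69°  ·
  (3,4): δ = 138.16°  ·
  (3,5): δ = 79.08°  ·
  (3,6): δ = 13.67°  ✓
  (4,5): δ = 120.91°  ·
  (4,6): δ = 55.50°  ·
  (5,6): δ = 114.59°  ·
antipodal pairs: 6

count = 6; pairs: (0,3), (0,4), (1,4), (1,5), (2,5), (3,6)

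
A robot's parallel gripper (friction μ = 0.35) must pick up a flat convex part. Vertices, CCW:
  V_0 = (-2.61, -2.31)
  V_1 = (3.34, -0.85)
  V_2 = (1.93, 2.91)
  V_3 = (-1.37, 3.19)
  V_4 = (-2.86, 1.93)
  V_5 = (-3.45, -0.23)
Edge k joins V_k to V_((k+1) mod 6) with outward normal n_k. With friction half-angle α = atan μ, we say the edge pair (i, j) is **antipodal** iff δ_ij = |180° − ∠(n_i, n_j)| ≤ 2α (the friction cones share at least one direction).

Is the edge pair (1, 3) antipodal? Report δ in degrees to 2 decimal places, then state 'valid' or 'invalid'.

δ = 70.34°, invalid

α = atan 0.35 = 19.29°;  2α = 38.58°
edge 1: e_1 = (-1.41, +3.76);  n_1 = (+0.9363, +0.3511)
edge 3: e_3 = (-1.49, -1.26);  n_3 = (-0.6457, +0.7636)
∠(n_1, n_3) = 109.66°
δ = |180° − 109.66°| = 70.34°
70.34° > 2α = 38.58°  →  invalid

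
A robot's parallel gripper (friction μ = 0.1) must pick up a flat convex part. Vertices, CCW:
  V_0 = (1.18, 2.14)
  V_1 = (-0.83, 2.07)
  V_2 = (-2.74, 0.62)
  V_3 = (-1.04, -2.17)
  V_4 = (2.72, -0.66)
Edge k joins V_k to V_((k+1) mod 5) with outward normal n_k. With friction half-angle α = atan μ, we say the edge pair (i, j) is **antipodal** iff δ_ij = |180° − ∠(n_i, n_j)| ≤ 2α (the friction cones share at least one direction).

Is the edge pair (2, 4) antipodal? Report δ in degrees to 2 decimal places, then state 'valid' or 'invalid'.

α = atan 0.1 = 5.71°;  2α = 11.42°
edge 2: e_2 = (+1.70, -2.79);  n_2 = (-0.8540, -0.5203)
edge 4: e_4 = (-1.54, +2.80);  n_4 = (+0.8762, +0.4819)
∠(n_2, n_4) = 177.46°
δ = |180° − 177.46°| = 2.54°
2.54° ≤ 2α = 11.42°  →  valid

δ = 2.54°, valid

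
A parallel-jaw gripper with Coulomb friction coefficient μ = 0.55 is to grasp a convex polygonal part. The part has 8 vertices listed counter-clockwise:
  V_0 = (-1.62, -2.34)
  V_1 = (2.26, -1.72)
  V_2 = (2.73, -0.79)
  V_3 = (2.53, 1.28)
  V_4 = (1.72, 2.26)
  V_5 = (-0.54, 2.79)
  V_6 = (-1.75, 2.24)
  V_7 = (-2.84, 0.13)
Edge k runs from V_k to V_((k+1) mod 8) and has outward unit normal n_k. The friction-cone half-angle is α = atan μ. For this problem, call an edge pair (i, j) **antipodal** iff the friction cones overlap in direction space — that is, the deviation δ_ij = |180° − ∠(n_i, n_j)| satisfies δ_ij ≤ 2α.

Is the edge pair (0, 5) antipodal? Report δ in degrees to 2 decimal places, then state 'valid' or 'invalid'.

δ = 15.37°, valid

α = atan 0.55 = 28.81°;  2α = 57.62°
edge 0: e_0 = (+3.88, +0.62);  n_0 = (+0.1578, -0.9875)
edge 5: e_5 = (-1.21, -0.55);  n_5 = (-0.4138, +0.9104)
∠(n_0, n_5) = 164.63°
δ = |180° − 164.63°| = 15.37°
15.37° ≤ 2α = 57.62°  →  valid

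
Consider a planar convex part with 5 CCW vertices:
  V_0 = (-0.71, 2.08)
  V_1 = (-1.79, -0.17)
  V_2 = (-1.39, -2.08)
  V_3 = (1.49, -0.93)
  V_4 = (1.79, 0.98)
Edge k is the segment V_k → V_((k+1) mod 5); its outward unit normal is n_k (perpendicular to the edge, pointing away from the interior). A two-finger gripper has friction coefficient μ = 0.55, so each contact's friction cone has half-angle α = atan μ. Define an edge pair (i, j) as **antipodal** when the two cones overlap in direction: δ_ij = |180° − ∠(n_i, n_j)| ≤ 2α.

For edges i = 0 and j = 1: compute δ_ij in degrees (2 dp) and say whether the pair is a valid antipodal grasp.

α = atan 0.55 = 28.81°;  2α = 57.62°
edge 0: e_0 = (-1.08, -2.25);  n_0 = (-0.9015, +0.4327)
edge 1: e_1 = (+0.40, -1.91);  n_1 = (-0.9788, -0.2050)
∠(n_0, n_1) = 37.47°
δ = |180° − 37.47°| = 142.53°
142.53° > 2α = 57.62°  →  invalid

δ = 142.53°, invalid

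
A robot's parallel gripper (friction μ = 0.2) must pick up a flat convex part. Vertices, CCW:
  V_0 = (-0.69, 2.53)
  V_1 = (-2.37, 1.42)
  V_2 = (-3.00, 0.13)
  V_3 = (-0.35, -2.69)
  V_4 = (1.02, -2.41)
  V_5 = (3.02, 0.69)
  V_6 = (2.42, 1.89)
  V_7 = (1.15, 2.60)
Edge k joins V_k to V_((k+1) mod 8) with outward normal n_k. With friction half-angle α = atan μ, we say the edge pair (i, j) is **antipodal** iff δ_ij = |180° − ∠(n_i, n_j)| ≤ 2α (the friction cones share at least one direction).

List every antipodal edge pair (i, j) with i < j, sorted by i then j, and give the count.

α = atan 0.2 = 11.31°;  2α = 22.62°
n_0 = (-0.5513, +0.8343)
n_1 = (-0.8986, +0.4388)
n_2 = (-0.7287, -0.6848)
n_3 = (+0.2002, -0.9797)
n_4 = (+0.8403, -0.5421)
n_5 = (+0.8944, +0.4472)
n_6 = (+0.4880, +0.8729)
n_7 = (-0.0380, +0.9993)
  (0,1): δ = 149.48°  ·
  (0,2): δ = 80.23°  ·
  (0,3): δ = 21.90°  ✓
  (0,4): δ = 23.72°  ·
  (0,5): δ = 83.11°  ·
  (0,6): δ = 117.34°  ·
  (0,7): δ = 148.73°  ·
  (1,2): δ = 110.75°  ·
  (1,3): δ = 52.42°  ·
  (1,4): δ = 6.80°  ✓
  (1,5): δ = 52.59°  ·
  (1,6): δ = 86.82°  ·
  (1,7): δ = 118.21°  ·
  (2,3): δ = 121.67°  ·
  (2,4): δ = 76.05°  ·
  (2,5): δ = 16.65°  ✓
  (2,6): δ = 17.57°  ✓
  (2,7): δ = 48.96°  ·
  (3,4): δ = 134.38°  ·
  (3,5): δ = 74.99°  ·
  (3,6): δ = 40.76°  ·
  (3,7): δ = 9.37°  ✓
  (4,5): δ = 120.61°  ·
  (4,6): δ = 86.38°  ·
  (4,7): δ = 54.99°  ·
  (5,6): δ = 145.77°  ·
  (5,7): δ = 114.39°  ·
  (6,7): δ = 148.61°  ·
antipodal pairs: 5

count = 5; pairs: (0,3), (1,4), (2,5), (2,6), (3,7)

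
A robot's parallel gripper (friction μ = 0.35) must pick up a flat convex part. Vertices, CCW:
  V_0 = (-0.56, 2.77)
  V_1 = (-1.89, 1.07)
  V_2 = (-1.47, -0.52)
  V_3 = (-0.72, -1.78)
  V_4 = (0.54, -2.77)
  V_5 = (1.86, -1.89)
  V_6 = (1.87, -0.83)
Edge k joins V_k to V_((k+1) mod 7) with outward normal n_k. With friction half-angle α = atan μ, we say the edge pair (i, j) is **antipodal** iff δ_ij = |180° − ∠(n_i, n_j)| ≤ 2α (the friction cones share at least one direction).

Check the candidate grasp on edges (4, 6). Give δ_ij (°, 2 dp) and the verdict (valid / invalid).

δ = 89.67°, invalid

α = atan 0.35 = 19.29°;  2α = 38.58°
edge 4: e_4 = (+1.32, +0.88);  n_4 = (+0.5547, -0.8321)
edge 6: e_6 = (-2.43, +3.60);  n_6 = (+0.8288, +0.5595)
∠(n_4, n_6) = 90.33°
δ = |180° − 90.33°| = 89.67°
89.67° > 2α = 38.58°  →  invalid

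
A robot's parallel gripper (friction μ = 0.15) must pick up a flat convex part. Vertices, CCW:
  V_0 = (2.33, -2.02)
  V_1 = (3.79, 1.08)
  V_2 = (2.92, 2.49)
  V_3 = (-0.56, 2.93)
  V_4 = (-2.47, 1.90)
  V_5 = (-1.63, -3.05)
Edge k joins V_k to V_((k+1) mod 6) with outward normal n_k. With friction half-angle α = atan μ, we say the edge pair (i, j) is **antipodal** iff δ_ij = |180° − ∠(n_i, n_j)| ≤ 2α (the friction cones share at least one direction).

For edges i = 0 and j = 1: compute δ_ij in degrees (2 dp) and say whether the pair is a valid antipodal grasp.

α = atan 0.15 = 8.53°;  2α = 17.06°
edge 0: e_0 = (+1.46, +3.10);  n_0 = (+0.9047, -0.4261)
edge 1: e_1 = (-0.87, +1.41);  n_1 = (+0.8510, +0.5251)
∠(n_0, n_1) = 56.89°
δ = |180° − 56.89°| = 123.11°
123.11° > 2α = 17.06°  →  invalid

δ = 123.11°, invalid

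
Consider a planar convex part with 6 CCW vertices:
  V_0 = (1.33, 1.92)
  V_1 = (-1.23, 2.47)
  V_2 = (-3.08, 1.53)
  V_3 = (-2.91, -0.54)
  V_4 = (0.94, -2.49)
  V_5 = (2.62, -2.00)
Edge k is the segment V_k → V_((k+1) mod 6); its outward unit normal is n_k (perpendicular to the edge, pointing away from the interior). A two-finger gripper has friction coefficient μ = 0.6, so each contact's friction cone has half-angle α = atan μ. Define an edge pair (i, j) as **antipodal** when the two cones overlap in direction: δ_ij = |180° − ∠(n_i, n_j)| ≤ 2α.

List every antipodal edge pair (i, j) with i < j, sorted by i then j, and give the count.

count = 6; pairs: (0,3), (0,4), (1,3), (1,4), (2,5), (3,5)

α = atan 0.6 = 30.96°;  2α = 61.93°
n_0 = (+0.2101, +0.9777)
n_1 = (-0.4530, +0.8915)
n_2 = (-0.9966, -0.0819)
n_3 = (-0.4518, -0.8921)
n_4 = (+0.2800, -0.9600)
n_5 = (+0.9499, +0.3126)
  (0,1): δ = 140.94°  ·
  (0,2): δ = 73.18°  ·
  (0,3): δ = 14.74°  ✓
  (0,4): δ = 28.39°  ✓
  (0,5): δ = 120.34°  ·
  (1,2): δ = 112.24°  ·
  (1,3): δ = 53.80°  ✓
  (1,4): δ = 10.68°  ✓
  (1,5): δ = 81.28°  ·
  (2,3): δ = 121.56°  ·
  (2,4): δ = 78.43°  ·
  (2,5): δ = 13.52°  ✓
  (3,4): δ = 136.88°  ·
  (3,5): δ = 44.92°  ✓
  (4,5): δ = 88.04°  ·
antipodal pairs: 6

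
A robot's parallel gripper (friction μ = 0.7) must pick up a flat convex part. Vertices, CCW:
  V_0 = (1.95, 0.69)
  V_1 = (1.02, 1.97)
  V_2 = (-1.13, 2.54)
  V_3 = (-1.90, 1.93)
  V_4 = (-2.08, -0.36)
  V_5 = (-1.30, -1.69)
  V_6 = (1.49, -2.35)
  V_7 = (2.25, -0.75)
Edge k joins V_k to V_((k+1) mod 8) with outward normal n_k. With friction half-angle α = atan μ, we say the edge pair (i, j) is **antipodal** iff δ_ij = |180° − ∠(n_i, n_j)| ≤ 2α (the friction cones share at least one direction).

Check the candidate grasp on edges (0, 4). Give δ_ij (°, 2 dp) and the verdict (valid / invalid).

α = atan 0.7 = 34.99°;  2α = 69.98°
edge 0: e_0 = (-0.93, +1.28);  n_0 = (+0.8090, +0.5878)
edge 4: e_4 = (+0.78, -1.33);  n_4 = (-0.8626, -0.5059)
∠(n_0, n_4) = 174.39°
δ = |180° − 174.39°| = 5.61°
5.61° ≤ 2α = 69.98°  →  valid

δ = 5.61°, valid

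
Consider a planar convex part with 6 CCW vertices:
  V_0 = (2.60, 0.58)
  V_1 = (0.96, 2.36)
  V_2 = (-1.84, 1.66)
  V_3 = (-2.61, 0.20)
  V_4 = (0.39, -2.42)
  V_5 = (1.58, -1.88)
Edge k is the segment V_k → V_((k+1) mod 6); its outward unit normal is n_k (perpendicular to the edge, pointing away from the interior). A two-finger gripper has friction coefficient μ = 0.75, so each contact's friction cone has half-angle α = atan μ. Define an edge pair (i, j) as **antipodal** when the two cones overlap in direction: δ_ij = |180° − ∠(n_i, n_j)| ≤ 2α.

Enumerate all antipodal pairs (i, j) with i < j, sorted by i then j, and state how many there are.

count = 9; pairs: (0,2), (0,3), (0,4), (1,3), (1,4), (1,5), (2,4), (2,5), (3,5)

α = atan 0.75 = 36.87°;  2α = 73.74°
n_0 = (+0.7354, +0.6776)
n_1 = (-0.2425, +0.9701)
n_2 = (-0.8845, +0.4665)
n_3 = (-0.6578, -0.7532)
n_4 = (+0.4132, -0.9106)
n_5 = (+0.9237, -0.3830)
  (0,1): δ = 118.62°  ·
  (0,2): δ = 70.46°  ✓
  (0,3): δ = 6.21°  ✓
  (0,4): δ = 71.75°  ✓
  (0,5): δ = 114.82°  ·
  (1,2): δ = 131.84°  ·
  (1,3): δ = 55.17°  ✓
  (1,4): δ = 10.37°  ✓
  (1,5): δ = 53.44°  ✓
  (2,3): δ = 103.32°  ·
  (2,4): δ = 37.79°  ✓
  (2,5): δ = 5.29°  ✓
  (3,4): δ = 114.46°  ·
  (3,5): δ = 71.39°  ✓
  (4,5): δ = 136.93°  ·
antipodal pairs: 9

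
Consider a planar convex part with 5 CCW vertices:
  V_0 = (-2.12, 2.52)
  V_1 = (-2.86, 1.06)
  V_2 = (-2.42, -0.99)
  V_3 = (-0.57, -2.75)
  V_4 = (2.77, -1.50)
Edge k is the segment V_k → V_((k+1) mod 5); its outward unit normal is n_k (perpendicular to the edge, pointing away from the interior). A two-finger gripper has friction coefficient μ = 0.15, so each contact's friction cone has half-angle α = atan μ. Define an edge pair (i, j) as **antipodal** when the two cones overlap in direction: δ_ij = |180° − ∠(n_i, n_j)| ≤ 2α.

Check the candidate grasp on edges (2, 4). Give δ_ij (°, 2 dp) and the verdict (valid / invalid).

α = atan 0.15 = 8.53°;  2α = 17.06°
edge 2: e_2 = (+1.85, -1.76);  n_2 = (-0.6893, -0.7245)
edge 4: e_4 = (-4.89, +4.02);  n_4 = (+0.6350, +0.7725)
∠(n_2, n_4) = 175.85°
δ = |180° − 175.85°| = 4.15°
4.15° ≤ 2α = 17.06°  →  valid

δ = 4.15°, valid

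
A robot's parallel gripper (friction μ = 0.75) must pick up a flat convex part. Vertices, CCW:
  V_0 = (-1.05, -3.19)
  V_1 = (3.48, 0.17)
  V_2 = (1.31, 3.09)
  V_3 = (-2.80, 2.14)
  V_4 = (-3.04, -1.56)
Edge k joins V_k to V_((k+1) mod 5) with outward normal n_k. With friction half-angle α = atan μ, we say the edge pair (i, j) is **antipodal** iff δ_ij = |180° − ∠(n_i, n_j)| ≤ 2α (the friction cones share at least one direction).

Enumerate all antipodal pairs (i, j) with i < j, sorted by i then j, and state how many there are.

count = 5; pairs: (0,2), (0,3), (1,3), (1,4), (2,4)

α = atan 0.75 = 36.87°;  2α = 73.74°
n_0 = (+0.5957, -0.8032)
n_1 = (+0.8026, +0.5965)
n_2 = (-0.2252, +0.9743)
n_3 = (-0.9979, +0.0647)
n_4 = (-0.6337, -0.7736)
  (0,1): δ = 89.95°  ·
  (0,2): δ = 23.55°  ✓
  (0,3): δ = 49.72°  ✓
  (0,4): δ = 104.11°  ·
  (1,2): δ = 113.60°  ·
  (1,3): δ = 40.33°  ✓
  (1,4): δ = 14.06°  ✓
  (2,3): δ = 106.73°  ·
  (2,4): δ = 52.34°  ✓
  (3,4): δ = 125.61°  ·
antipodal pairs: 5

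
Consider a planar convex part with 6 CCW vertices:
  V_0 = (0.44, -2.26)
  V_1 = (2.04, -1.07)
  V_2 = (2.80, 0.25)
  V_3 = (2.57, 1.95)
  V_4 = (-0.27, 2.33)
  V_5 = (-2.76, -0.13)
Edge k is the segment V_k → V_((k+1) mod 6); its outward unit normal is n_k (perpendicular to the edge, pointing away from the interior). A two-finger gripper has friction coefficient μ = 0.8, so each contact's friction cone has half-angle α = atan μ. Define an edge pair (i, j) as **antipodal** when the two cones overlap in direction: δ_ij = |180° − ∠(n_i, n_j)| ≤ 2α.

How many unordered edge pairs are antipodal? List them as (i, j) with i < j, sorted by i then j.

α = atan 0.8 = 38.66°;  2α = 77.32°
n_0 = (+0.5968, -0.8024)
n_1 = (+0.8666, -0.4990)
n_2 = (+0.9910, +0.1341)
n_3 = (+0.1326, +0.9912)
n_4 = (-0.7028, +0.7114)
n_5 = (-0.5541, -0.8325)
  (0,1): δ = 156.57°  ·
  (0,2): δ = 118.94°  ·
  (0,3): δ = 44.26°  ✓
  (0,4): δ = 8.01°  ✓
  (0,5): δ = 109.71°  ·
  (1,2): δ = 142.36°  ·
  (1,3): δ = 67.69°  ✓
  (1,4): δ = 15.42°  ✓
  (1,5): δ = 86.28°  ·
  (2,3): δ = 105.33°  ·
  (2,4): δ = 53.05°  ✓
  (2,5): δ = 48.65°  ✓
  (3,4): δ = 127.73°  ·
  (3,5): δ = 26.03°  ✓
  (4,5): δ = 78.30°  ·
antipodal pairs: 7

count = 7; pairs: (0,3), (0,4), (1,3), (1,4), (2,4), (2,5), (3,5)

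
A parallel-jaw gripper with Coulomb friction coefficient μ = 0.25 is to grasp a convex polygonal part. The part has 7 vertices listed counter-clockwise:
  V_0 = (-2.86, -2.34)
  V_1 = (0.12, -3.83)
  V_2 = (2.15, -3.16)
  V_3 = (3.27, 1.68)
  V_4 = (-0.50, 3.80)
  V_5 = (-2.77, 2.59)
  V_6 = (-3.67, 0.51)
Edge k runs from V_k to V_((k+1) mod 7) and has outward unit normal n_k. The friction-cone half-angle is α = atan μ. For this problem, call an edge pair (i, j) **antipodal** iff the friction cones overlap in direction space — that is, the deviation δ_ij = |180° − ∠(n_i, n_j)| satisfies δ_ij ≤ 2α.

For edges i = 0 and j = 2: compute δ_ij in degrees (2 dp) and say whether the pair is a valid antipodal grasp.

α = atan 0.25 = 14.04°;  2α = 28.07°
edge 0: e_0 = (+2.98, -1.49);  n_0 = (-0.4472, -0.8944)
edge 2: e_2 = (+1.12, +4.84);  n_2 = (+0.9743, -0.2254)
∠(n_0, n_2) = 103.54°
δ = |180° − 103.54°| = 76.46°
76.46° > 2α = 28.07°  →  invalid

δ = 76.46°, invalid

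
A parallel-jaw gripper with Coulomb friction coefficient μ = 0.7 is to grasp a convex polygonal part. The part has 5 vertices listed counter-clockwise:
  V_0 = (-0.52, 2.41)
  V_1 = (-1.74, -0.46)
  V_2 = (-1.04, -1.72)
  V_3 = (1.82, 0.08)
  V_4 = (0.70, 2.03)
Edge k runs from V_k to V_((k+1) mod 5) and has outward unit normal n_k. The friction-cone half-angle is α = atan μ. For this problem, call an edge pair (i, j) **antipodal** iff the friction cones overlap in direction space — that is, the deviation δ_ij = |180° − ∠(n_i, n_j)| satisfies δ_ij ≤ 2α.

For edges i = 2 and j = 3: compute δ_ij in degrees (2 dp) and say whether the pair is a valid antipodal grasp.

α = atan 0.7 = 34.99°;  2α = 69.98°
edge 2: e_2 = (+2.86, +1.80);  n_2 = (+0.5327, -0.8463)
edge 3: e_3 = (-1.12, +1.95);  n_3 = (+0.8671, +0.4981)
∠(n_2, n_3) = 87.69°
δ = |180° − 87.69°| = 92.31°
92.31° > 2α = 69.98°  →  invalid

δ = 92.31°, invalid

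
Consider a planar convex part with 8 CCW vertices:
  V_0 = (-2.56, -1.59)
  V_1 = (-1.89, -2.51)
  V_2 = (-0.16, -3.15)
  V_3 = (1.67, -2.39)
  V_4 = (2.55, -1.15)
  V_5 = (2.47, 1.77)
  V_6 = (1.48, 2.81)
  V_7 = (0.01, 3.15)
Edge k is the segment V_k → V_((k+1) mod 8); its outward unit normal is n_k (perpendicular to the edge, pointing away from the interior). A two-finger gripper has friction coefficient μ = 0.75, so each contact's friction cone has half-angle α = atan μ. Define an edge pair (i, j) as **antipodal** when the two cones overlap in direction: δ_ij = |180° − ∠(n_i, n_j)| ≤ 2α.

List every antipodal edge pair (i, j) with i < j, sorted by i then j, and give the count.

count = 14; pairs: (0,3), (0,4), (0,5), (0,6), (1,4), (1,5), (1,6), (2,5), (2,6), (2,7), (3,6), (3,7), (4,7), (5,7)

α = atan 0.75 = 36.87°;  2α = 73.74°
n_0 = (-0.8084, -0.5887)
n_1 = (-0.3470, -0.9379)
n_2 = (+0.3835, -0.9235)
n_3 = (+0.8155, -0.5787)
n_4 = (+0.9996, +0.0274)
n_5 = (+0.7243, +0.6895)
n_6 = (+0.2253, +0.9743)
n_7 = (-0.8791, +0.4766)
  (0,1): δ = 146.37°  ·
  (0,2): δ = 103.51°  ·
  (0,3): δ = 71.43°  ✓
  (0,4): δ = 34.50°  ✓
  (0,5): δ = 7.52°  ✓
  (0,6): δ = 40.91°  ✓
  (0,7): δ = 115.47°  ·
  (1,2): δ = 137.15°  ·
  (1,3): δ = 105.06°  ·
  (1,4): δ = 68.13°  ✓
  (1,5): δ = 26.11°  ✓
  (1,6): δ = 7.28°  ✓
  (1,7): δ = 81.84°  ·
  (2,3): δ = 147.92°  ·
  (2,4): δ = 110.98°  ·
  (2,5): δ = 68.96°  ✓
  (2,6): δ = 35.58°  ✓
  (2,7): δ = 38.98°  ✓
  (3,4): δ = 143.07°  ·
  (3,5): δ = 101.05°  ·
  (3,6): δ = 67.66°  ✓
  (3,7): δ = 6.90°  ✓
  (4,5): δ = 137.98°  ·
  (4,6): δ = 104.59°  ·
  (4,7): δ = 30.04°  ✓
  (5,6): δ = 146.61°  ·
  (5,7): δ = 72.06°  ✓
  (6,7): δ = 105.44°  ·
antipodal pairs: 14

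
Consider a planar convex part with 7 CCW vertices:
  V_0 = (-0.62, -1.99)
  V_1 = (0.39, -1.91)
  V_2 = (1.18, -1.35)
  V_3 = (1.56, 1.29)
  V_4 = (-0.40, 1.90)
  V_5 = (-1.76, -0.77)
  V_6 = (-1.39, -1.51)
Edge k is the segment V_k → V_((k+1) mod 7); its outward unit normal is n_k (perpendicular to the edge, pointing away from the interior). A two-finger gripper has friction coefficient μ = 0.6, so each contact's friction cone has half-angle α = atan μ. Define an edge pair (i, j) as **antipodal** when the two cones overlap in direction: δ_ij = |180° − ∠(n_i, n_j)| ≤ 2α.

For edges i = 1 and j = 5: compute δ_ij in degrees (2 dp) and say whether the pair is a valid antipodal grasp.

α = atan 0.6 = 30.96°;  2α = 61.93°
edge 1: e_1 = (+0.79, +0.56);  n_1 = (+0.5783, -0.8158)
edge 5: e_5 = (+0.37, -0.74);  n_5 = (-0.8944, -0.4472)
∠(n_1, n_5) = 98.77°
δ = |180° − 98.77°| = 81.23°
81.23° > 2α = 61.93°  →  invalid

δ = 81.23°, invalid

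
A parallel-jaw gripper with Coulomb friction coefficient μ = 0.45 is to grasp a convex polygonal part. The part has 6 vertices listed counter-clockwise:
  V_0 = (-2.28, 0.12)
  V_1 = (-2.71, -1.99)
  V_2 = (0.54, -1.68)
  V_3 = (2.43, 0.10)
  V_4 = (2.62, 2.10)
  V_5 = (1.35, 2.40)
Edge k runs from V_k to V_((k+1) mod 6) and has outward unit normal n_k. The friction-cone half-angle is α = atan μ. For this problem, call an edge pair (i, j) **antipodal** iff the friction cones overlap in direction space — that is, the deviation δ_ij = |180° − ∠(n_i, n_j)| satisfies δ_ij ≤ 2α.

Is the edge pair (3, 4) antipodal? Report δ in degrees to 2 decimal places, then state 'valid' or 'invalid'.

α = atan 0.45 = 24.23°;  2α = 48.46°
edge 3: e_3 = (+0.19, +2.00);  n_3 = (+0.9955, -0.0946)
edge 4: e_4 = (-1.27, +0.30);  n_4 = (+0.2299, +0.9732)
∠(n_3, n_4) = 82.14°
δ = |180° − 82.14°| = 97.86°
97.86° > 2α = 48.46°  →  invalid

δ = 97.86°, invalid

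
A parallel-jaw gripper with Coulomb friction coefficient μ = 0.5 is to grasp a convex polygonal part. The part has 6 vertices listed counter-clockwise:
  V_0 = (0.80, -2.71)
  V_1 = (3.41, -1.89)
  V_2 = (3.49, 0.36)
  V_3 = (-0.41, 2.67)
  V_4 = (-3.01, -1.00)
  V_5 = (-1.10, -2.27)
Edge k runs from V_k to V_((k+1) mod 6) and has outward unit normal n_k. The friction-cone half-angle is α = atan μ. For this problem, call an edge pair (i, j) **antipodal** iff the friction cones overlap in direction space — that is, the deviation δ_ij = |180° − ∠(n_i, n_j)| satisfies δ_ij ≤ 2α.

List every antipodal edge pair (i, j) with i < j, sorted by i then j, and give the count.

count = 5; pairs: (0,2), (0,3), (1,3), (2,4), (2,5)

α = atan 0.5 = 26.57°;  2α = 53.13°
n_0 = (+0.2997, -0.9540)
n_1 = (+0.9994, -0.0355)
n_2 = (+0.5096, +0.8604)
n_3 = (-0.8160, +0.5781)
n_4 = (-0.5537, -0.8327)
n_5 = (-0.2256, -0.9742)
  (0,1): δ = 109.48°  ·
  (0,2): δ = 48.08°  ✓
  (0,3): δ = 37.24°  ✓
  (0,4): δ = 128.94°  ·
  (0,5): δ = 149.52°  ·
  (1,2): δ = 118.60°  ·
  (1,3): δ = 33.28°  ✓
  (1,4): δ = 58.42°  ·
  (1,5): δ = 79.00°  ·
  (2,3): δ = 94.68°  ·
  (2,4): δ = 2.98°  ✓
  (2,5): δ = 17.60°  ✓
  (3,4): δ = 88.31°  ·
  (3,5): δ = 67.72°  ·
  (4,5): δ = 159.42°  ·
antipodal pairs: 5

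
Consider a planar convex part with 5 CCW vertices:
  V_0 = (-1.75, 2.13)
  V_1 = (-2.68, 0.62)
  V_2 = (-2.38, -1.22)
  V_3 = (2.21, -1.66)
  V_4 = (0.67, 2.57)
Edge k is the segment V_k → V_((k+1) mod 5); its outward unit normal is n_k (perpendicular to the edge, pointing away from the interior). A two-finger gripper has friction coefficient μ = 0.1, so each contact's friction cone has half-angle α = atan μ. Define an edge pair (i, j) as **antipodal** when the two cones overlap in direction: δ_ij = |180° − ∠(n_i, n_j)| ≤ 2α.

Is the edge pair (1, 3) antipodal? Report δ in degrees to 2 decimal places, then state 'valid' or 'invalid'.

δ = 10.74°, valid

α = atan 0.1 = 5.71°;  2α = 11.42°
edge 1: e_1 = (+0.30, -1.84);  n_1 = (-0.9870, -0.1609)
edge 3: e_3 = (-1.54, +4.23);  n_3 = (+0.9397, +0.3421)
∠(n_1, n_3) = 169.26°
δ = |180° − 169.26°| = 10.74°
10.74° ≤ 2α = 11.42°  →  valid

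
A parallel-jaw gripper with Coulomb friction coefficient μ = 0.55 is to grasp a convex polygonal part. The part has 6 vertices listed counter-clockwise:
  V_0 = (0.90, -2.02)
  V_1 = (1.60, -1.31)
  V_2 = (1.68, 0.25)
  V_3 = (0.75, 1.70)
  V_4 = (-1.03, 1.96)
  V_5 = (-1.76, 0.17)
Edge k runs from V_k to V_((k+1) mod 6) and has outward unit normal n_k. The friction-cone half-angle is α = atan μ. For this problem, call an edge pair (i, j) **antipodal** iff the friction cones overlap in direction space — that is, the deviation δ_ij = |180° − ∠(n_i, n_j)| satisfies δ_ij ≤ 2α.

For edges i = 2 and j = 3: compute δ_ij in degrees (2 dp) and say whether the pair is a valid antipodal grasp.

δ = 130.99°, invalid

α = atan 0.55 = 28.81°;  2α = 57.62°
edge 2: e_2 = (-0.93, +1.45);  n_2 = (+0.8417, +0.5399)
edge 3: e_3 = (-1.78, +0.26);  n_3 = (+0.1445, +0.9895)
∠(n_2, n_3) = 49.01°
δ = |180° − 49.01°| = 130.99°
130.99° > 2α = 57.62°  →  invalid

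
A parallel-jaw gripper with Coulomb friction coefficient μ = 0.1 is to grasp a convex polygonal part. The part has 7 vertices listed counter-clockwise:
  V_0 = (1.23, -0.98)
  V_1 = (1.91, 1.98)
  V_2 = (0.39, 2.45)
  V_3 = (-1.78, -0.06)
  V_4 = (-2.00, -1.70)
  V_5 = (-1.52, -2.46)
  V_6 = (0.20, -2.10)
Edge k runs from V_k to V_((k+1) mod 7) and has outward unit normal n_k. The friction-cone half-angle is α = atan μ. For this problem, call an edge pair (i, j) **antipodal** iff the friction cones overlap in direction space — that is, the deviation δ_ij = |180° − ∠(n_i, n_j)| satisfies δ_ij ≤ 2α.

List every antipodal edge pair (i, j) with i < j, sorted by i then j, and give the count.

count = 2; pairs: (0,3), (2,6)

α = atan 0.1 = 5.71°;  2α = 11.42°
n_0 = (+0.9746, -0.2239)
n_1 = (+0.2954, +0.9554)
n_2 = (-0.7565, +0.6540)
n_3 = (-0.9911, +0.1330)
n_4 = (-0.8455, -0.5340)
n_5 = (+0.2049, -0.9788)
n_6 = (+0.7361, -0.6769)
  (0,1): δ = 94.24°  ·
  (0,2): δ = 27.91°  ·
  (0,3): δ = 5.30°  ✓
  (0,4): δ = 45.21°  ·
  (0,5): δ = 114.76°  ·
  (0,6): δ = 150.34°  ·
  (1,2): δ = 113.66°  ·
  (1,3): δ = 80.46°  ·
  (1,4): δ = 40.54°  ·
  (1,5): δ = 29.00°  ·
  (1,6): δ = 64.58°  ·
  (2,3): δ = 146.80°  ·
  (2,4): δ = 106.88°  ·
  (2,5): δ = 37.33°  ·
  (2,6): δ = 1.76°  ✓
  (3,4): δ = 140.08°  ·
  (3,5): δ = 70.54°  ·
  (3,6): δ = 34.96°  ·
  (4,5): δ = 110.45°  ·
  (4,6): δ = 74.88°  ·
  (5,6): δ = 144.42°  ·
antipodal pairs: 2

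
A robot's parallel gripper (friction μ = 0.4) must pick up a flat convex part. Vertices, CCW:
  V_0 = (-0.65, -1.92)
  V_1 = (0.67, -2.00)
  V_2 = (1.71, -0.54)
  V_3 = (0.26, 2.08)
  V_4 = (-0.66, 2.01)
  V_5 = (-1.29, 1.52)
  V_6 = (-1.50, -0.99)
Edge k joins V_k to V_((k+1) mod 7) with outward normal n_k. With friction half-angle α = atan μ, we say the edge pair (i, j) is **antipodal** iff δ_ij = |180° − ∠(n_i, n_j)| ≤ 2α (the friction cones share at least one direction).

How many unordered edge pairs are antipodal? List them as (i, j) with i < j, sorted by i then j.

count = 6; pairs: (0,3), (0,4), (1,4), (1,5), (2,5), (2,6)

α = atan 0.4 = 21.80°;  2α = 43.60°
n_0 = (-0.0605, -0.9982)
n_1 = (+0.8145, -0.5802)
n_2 = (+0.8749, +0.4842)
n_3 = (-0.0759, +0.9971)
n_4 = (-0.6139, +0.7894)
n_5 = (-0.9965, +0.0834)
n_6 = (-0.7381, -0.6746)
  (0,1): δ = 122.00°  ·
  (0,2): δ = 57.57°  ·
  (0,3): δ = 7.82°  ✓
  (0,4): δ = 41.34°  ✓
  (0,5): δ = 88.69°  ·
  (0,6): δ = 135.89°  ·
  (1,2): δ = 115.57°  ·
  (1,3): δ = 50.19°  ·
  (1,4): δ = 16.66°  ✓
  (1,5): δ = 30.68°  ✓
  (1,6): δ = 77.89°  ·
  (2,3): δ = 114.61°  ·
  (2,4): δ = 81.09°  ·
  (2,5): δ = 33.74°  ✓
  (2,6): δ = 13.46°  ✓
  (3,4): δ = 146.48°  ·
  (3,5): δ = 99.13°  ·
  (3,6): δ = 51.92°  ·
  (4,5): δ = 132.66°  ·
  (4,6): δ = 85.45°  ·
  (5,6): δ = 132.79°  ·
antipodal pairs: 6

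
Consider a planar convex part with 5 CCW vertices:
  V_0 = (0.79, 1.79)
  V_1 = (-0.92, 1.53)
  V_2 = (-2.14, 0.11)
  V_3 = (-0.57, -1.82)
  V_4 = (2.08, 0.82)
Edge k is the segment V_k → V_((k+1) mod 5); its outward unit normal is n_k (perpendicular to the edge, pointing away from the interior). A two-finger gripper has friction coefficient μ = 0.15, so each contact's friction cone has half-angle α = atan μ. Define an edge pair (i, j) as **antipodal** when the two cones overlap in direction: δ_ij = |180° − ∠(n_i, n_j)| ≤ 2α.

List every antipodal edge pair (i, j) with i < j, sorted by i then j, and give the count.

count = 2; pairs: (1,3), (2,4)

α = atan 0.15 = 8.53°;  2α = 17.06°
n_0 = (-0.1503, +0.9886)
n_1 = (-0.7585, +0.6517)
n_2 = (-0.7757, -0.6310)
n_3 = (+0.7058, -0.7084)
n_4 = (+0.6010, +0.7993)
  (0,1): δ = 139.31°  ·
  (0,2): δ = 59.52°  ·
  (0,3): δ = 36.25°  ·
  (0,4): δ = 134.41°  ·
  (1,2): δ = 100.20°  ·
  (1,3): δ = 4.44°  ✓
  (1,4): δ = 93.73°  ·
  (2,3): δ = 84.24°  ·
  (2,4): δ = 13.93°  ✓
  (3,4): δ = 81.83°  ·
antipodal pairs: 2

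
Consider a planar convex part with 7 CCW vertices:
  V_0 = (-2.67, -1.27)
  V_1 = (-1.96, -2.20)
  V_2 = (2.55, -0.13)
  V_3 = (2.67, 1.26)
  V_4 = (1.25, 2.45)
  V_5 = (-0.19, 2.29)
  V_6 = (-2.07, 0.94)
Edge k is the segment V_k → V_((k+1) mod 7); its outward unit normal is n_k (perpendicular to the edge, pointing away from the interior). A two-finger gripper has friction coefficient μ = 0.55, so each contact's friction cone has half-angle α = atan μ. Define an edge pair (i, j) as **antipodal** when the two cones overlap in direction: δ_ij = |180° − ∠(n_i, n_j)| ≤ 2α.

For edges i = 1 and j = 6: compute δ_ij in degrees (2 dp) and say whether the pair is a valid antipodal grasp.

δ = 50.16°, valid

α = atan 0.55 = 28.81°;  2α = 57.62°
edge 1: e_1 = (+4.51, +2.07);  n_1 = (+0.4171, -0.9088)
edge 6: e_6 = (-0.60, -2.21);  n_6 = (-0.9651, +0.2620)
∠(n_1, n_6) = 129.84°
δ = |180° − 129.84°| = 50.16°
50.16° ≤ 2α = 57.62°  →  valid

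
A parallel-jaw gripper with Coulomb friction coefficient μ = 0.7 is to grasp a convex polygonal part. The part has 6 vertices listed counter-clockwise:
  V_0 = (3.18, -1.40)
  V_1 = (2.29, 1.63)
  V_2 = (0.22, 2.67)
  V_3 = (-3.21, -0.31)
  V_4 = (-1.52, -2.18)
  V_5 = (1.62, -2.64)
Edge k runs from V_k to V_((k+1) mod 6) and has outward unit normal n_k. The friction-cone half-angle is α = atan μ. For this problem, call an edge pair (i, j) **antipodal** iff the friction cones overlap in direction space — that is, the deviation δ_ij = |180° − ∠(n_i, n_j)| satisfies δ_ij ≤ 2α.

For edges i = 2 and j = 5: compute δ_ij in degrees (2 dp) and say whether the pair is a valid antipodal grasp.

α = atan 0.7 = 34.99°;  2α = 69.98°
edge 2: e_2 = (-3.43, -2.98);  n_2 = (-0.6559, +0.7549)
edge 5: e_5 = (+1.56, +1.24);  n_5 = (+0.6222, -0.7828)
∠(n_2, n_5) = 177.50°
δ = |180° − 177.50°| = 2.50°
2.50° ≤ 2α = 69.98°  →  valid

δ = 2.50°, valid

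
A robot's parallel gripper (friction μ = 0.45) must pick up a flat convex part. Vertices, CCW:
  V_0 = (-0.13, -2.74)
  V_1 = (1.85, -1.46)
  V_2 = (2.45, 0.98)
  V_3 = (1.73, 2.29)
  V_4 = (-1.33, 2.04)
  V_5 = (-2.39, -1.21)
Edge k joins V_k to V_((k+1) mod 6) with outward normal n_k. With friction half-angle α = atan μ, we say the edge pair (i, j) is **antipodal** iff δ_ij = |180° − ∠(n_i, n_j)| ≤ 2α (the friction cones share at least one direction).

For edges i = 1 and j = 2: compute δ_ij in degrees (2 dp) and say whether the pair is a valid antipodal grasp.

δ = 137.39°, invalid

α = atan 0.45 = 24.23°;  2α = 48.46°
edge 1: e_1 = (+0.60, +2.44);  n_1 = (+0.9711, -0.2388)
edge 2: e_2 = (-0.72, +1.31);  n_2 = (+0.8764, +0.4817)
∠(n_1, n_2) = 42.61°
δ = |180° − 42.61°| = 137.39°
137.39° > 2α = 48.46°  →  invalid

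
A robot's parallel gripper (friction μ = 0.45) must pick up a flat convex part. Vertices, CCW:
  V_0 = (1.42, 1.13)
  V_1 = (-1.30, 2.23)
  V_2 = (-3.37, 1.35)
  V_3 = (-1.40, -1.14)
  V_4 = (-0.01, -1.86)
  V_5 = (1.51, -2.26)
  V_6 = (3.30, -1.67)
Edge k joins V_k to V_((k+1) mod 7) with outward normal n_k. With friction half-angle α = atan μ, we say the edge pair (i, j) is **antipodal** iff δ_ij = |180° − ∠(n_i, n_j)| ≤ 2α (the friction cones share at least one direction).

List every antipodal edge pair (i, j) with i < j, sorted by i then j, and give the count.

α = atan 0.45 = 24.23°;  2α = 48.46°
n_0 = (+0.3749, +0.9271)
n_1 = (-0.3912, +0.9203)
n_2 = (-0.7842, -0.6205)
n_3 = (-0.4599, -0.8879)
n_4 = (-0.2545, -0.9671)
n_5 = (+0.3130, -0.9497)
n_6 = (+0.8302, +0.5574)
  (0,1): δ = 134.95°  ·
  (0,2): δ = 29.63°  ✓
  (0,3): δ = 5.36°  ✓
  (0,4): δ = 7.28°  ✓
  (0,5): δ = 40.26°  ✓
  (0,6): δ = 145.90°  ·
  (1,2): δ = 74.68°  ·
  (1,3): δ = 50.41°  ·
  (1,4): δ = 37.77°  ✓
  (1,5): δ = 4.79°  ✓
  (1,6): δ = 100.85°  ·
  (2,3): δ = 155.73°  ·
  (2,4): δ = 143.09°  ·
  (2,5): δ = 110.11°  ·
  (2,6): δ = 4.47°  ✓
  (3,4): δ = 167.36°  ·
  (3,5): δ = 134.37°  ·
  (3,6): δ = 28.74°  ✓
  (4,5): δ = 147.01°  ·
  (4,6): δ = 41.38°  ✓
  (5,6): δ = 74.36°  ·
antipodal pairs: 9

count = 9; pairs: (0,2), (0,3), (0,4), (0,5), (1,4), (1,5), (2,6), (3,6), (4,6)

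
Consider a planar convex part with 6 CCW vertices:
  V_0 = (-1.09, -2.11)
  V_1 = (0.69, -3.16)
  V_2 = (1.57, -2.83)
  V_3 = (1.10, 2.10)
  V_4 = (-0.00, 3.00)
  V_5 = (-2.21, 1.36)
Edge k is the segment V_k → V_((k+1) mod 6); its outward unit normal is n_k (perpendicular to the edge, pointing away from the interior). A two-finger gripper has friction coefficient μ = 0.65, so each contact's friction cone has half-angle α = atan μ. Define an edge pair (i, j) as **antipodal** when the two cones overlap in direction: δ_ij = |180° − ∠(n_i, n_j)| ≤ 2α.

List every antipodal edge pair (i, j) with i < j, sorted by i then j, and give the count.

count = 7; pairs: (0,2), (0,3), (1,3), (1,4), (2,4), (2,5), (3,5)

α = atan 0.65 = 33.02°;  2α = 66.05°
n_0 = (-0.5081, -0.8613)
n_1 = (+0.3511, -0.9363)
n_2 = (+0.9955, +0.0949)
n_3 = (+0.6332, +0.7740)
n_4 = (-0.5959, +0.8030)
n_5 = (-0.9517, -0.3072)
  (0,1): δ = 128.91°  ·
  (0,2): δ = 54.02°  ✓
  (0,3): δ = 8.75°  ✓
  (0,4): δ = 67.11°  ·
  (0,5): δ = 138.42°  ·
  (1,2): δ = 105.11°  ·
  (1,3): δ = 59.85°  ✓
  (1,4): δ = 16.02°  ✓
  (1,5): δ = 87.33°  ·
  (2,3): δ = 134.74°  ·
  (2,4): δ = 58.87°  ✓
  (2,5): δ = 12.44°  ✓
  (3,4): δ = 104.13°  ·
  (3,5): δ = 32.82°  ✓
  (4,5): δ = 108.69°  ·
antipodal pairs: 7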